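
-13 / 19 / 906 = -13 / 17214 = -0.00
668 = 668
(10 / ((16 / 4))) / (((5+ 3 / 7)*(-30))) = -0.02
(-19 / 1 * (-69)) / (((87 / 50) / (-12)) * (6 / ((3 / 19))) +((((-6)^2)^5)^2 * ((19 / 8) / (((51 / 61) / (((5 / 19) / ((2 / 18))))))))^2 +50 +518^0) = 37887900 / 17486875961380383210853715348030754661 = 0.00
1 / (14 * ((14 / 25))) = 25 / 196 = 0.13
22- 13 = 9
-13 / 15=-0.87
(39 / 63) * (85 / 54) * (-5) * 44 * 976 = -118632800 / 567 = -209228.92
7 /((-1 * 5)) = -7 /5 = -1.40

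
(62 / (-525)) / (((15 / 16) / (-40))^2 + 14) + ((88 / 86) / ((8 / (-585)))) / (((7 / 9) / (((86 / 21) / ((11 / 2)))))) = -60392711906 / 842989875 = -71.64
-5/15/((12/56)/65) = -910/9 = -101.11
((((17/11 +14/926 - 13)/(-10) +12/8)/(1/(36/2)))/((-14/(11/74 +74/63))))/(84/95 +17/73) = -4.03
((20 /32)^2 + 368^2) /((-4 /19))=-164676059 /256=-643265.86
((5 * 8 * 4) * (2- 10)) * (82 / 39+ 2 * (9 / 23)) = -3312640 / 897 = -3693.02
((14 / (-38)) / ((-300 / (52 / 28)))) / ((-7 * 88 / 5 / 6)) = -13 / 117040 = -0.00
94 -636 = -542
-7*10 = -70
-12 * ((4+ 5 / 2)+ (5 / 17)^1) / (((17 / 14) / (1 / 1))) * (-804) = 15600816 / 289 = 53982.06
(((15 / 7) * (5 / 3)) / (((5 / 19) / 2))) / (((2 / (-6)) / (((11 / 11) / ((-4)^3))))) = 1.27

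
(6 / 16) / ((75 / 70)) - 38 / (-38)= 27 / 20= 1.35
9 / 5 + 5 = 34 / 5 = 6.80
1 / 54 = 0.02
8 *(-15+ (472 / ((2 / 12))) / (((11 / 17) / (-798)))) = -27941146.91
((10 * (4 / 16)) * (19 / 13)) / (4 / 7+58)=133 / 2132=0.06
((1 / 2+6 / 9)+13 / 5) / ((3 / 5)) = 113 / 18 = 6.28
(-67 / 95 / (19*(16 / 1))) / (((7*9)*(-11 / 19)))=67 / 1053360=0.00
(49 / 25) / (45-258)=-49 / 5325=-0.01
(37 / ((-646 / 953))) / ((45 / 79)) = -2785619 / 29070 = -95.82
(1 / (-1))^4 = 1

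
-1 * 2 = -2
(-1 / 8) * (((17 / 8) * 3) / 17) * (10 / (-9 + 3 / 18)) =45 / 848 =0.05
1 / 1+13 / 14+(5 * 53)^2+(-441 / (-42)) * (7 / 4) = 3933737 / 56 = 70245.30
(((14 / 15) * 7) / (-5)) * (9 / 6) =-49 / 25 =-1.96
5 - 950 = -945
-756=-756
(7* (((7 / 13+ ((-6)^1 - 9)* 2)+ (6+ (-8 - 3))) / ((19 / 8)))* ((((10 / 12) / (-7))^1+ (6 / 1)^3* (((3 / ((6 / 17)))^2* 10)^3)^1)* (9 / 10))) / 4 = -459849654532128 / 247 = -1861739492032.91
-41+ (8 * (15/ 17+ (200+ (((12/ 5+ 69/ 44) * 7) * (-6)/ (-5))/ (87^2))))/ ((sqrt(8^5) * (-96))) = -41 - 1579642879 * sqrt(2)/ 24156211200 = -41.09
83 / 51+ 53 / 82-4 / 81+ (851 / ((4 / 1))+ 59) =61871093 / 225828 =273.97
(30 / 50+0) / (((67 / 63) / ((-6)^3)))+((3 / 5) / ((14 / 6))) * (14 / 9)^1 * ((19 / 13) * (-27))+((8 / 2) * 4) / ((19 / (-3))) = -11598666 / 82745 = -140.17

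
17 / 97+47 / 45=5324 / 4365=1.22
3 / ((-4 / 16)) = -12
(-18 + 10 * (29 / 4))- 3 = 103 / 2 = 51.50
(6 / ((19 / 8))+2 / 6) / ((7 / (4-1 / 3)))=1793 / 1197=1.50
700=700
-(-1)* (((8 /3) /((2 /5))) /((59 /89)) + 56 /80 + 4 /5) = 4091 /354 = 11.56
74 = 74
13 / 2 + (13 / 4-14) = -17 / 4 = -4.25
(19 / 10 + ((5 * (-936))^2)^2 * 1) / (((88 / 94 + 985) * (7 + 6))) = 225466109107200893 / 6024070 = 37427538044.41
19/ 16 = 1.19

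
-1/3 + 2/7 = -1/21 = -0.05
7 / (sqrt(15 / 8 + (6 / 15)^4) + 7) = 245000 / 235497 - 350 * sqrt(19006) / 235497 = 0.84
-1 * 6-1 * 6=-12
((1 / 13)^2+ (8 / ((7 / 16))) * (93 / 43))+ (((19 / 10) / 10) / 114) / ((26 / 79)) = 2414801527 / 61042800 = 39.56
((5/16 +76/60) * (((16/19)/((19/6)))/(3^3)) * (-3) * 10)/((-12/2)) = 758/9747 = 0.08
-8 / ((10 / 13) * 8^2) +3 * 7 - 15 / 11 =19.47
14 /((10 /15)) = 21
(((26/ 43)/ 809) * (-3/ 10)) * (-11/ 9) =143/ 521805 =0.00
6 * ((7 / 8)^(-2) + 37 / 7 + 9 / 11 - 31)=-76290 / 539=-141.54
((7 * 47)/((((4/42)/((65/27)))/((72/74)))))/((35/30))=256620/37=6935.68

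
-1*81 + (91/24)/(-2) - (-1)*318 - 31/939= 3531709/15024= 235.07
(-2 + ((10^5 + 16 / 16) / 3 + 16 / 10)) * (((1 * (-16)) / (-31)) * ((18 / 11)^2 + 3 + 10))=489547408 / 1815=269723.09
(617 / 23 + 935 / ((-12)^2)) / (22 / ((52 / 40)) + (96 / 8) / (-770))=552316765 / 280268064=1.97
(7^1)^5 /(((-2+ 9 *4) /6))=50421 /17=2965.94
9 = 9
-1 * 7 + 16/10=-27/5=-5.40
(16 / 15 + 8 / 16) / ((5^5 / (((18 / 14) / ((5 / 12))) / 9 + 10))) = 0.01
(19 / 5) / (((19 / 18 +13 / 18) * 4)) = 171 / 320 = 0.53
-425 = -425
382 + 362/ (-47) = 17592/ 47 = 374.30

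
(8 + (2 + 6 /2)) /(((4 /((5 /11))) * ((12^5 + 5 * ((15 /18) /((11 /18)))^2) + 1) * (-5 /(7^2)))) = -7007 /120439672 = -0.00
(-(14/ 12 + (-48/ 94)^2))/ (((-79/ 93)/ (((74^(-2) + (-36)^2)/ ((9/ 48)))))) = 8324504049266/ 716716677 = 11614.78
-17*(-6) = 102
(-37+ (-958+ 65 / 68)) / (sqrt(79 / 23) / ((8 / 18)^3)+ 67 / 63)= 6719821194240 / 2825586273743 - 3129271049520 * sqrt(1817) / 2825586273743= -44.83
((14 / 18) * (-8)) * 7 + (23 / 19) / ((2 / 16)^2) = 5800 / 171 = 33.92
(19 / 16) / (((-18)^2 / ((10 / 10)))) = 0.00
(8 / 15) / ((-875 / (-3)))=8 / 4375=0.00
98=98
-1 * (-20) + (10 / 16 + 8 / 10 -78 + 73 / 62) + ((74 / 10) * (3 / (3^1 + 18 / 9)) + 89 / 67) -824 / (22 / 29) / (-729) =-160356336401 / 3331092600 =-48.14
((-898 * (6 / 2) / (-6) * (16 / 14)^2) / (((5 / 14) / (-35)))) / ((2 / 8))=-229888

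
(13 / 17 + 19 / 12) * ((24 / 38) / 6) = 479 / 1938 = 0.25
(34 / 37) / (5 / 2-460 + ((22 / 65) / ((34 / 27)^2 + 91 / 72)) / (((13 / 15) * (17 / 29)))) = -0.00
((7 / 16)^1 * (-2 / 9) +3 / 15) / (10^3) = 37 / 360000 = 0.00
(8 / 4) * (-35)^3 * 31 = -2658250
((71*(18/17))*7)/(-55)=-8946/935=-9.57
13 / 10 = 1.30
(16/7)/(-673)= -16/4711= -0.00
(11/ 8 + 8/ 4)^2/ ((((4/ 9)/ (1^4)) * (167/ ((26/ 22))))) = 85293/ 470272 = 0.18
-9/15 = -3/5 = -0.60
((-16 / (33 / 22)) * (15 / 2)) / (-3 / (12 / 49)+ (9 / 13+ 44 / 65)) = 20800 / 2829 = 7.35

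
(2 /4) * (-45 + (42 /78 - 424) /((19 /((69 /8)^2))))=-26920665 /31616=-851.49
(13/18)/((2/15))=5.42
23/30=0.77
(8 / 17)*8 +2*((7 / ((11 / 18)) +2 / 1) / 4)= 1962 / 187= 10.49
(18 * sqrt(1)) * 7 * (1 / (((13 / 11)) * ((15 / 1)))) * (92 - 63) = 13398 / 65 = 206.12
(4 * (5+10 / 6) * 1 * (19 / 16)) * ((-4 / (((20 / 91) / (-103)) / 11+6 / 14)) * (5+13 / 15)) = -689552864 / 397503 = -1734.71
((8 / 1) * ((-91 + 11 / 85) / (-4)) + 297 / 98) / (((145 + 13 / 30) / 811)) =1030.37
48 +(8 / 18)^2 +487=43351 / 81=535.20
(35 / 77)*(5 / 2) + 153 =3391 / 22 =154.14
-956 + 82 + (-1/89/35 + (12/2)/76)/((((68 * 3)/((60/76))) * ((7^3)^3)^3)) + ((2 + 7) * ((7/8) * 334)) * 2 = 8816564133648998638825599172674863/2009931410839849228046414948744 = 4386.50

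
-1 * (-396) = 396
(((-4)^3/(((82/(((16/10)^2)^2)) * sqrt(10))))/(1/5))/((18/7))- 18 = -21.15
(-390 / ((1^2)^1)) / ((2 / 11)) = -2145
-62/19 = -3.26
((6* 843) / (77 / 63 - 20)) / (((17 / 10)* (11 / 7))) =-3186540 / 31603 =-100.83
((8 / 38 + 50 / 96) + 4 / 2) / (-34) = -2491 / 31008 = -0.08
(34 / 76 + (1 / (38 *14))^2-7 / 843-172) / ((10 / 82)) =-1678236228581 / 1192946160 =-1406.80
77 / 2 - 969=-1861 / 2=-930.50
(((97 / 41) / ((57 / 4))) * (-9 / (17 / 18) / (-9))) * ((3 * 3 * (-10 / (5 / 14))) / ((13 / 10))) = -5866560 / 172159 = -34.08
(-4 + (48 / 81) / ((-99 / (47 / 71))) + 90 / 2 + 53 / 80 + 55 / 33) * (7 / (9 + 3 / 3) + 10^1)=70383634753 / 151826400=463.58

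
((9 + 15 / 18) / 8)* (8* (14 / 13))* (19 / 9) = 7847 / 351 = 22.36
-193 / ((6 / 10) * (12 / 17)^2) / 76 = -278885 / 32832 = -8.49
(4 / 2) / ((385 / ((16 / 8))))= 4 / 385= 0.01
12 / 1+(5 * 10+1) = 63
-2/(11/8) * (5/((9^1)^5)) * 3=-80/216513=-0.00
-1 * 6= -6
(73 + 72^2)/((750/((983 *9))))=15502893/250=62011.57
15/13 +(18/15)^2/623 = 1.16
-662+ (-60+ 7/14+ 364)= -715/2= -357.50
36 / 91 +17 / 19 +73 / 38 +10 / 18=117235 / 31122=3.77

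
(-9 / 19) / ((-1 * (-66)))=-3 / 418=-0.01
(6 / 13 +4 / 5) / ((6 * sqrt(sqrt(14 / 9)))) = 0.19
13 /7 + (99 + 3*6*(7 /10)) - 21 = 3236 /35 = 92.46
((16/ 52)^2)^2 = 256/ 28561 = 0.01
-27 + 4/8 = -26.50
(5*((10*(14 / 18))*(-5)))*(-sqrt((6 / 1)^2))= 3500 / 3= 1166.67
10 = 10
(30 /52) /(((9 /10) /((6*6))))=300 /13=23.08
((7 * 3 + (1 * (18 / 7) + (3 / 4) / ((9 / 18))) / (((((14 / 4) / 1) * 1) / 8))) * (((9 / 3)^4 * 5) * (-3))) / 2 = -1804275 / 98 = -18410.97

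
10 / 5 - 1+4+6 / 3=7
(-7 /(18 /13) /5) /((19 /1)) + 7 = 11879 /1710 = 6.95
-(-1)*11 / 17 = 11 / 17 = 0.65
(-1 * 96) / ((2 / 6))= -288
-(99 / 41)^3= -970299 / 68921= -14.08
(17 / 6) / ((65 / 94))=799 / 195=4.10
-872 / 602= -436 / 301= -1.45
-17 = -17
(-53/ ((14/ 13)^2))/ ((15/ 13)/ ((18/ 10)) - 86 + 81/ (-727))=253957821/ 474975032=0.53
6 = 6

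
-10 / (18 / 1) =-5 / 9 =-0.56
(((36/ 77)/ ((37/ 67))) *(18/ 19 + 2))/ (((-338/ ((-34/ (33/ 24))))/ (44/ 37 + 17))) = 3.32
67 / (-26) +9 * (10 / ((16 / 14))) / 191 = -21499 / 9932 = -2.16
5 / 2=2.50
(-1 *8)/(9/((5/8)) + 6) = -0.39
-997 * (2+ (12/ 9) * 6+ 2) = -11964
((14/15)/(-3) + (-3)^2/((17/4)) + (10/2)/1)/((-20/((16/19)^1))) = -20828/72675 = -0.29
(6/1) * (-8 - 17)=-150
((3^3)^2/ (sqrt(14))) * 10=3645 * sqrt(14)/ 7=1948.33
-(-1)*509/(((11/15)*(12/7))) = 17815/44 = 404.89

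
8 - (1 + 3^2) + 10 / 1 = 8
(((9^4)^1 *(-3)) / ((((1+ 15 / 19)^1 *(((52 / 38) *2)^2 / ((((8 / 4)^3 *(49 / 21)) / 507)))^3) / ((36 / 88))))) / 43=-74503315573911 / 5994876879035831072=-0.00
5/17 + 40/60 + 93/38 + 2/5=3.81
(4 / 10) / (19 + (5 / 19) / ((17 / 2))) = 646 / 30735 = 0.02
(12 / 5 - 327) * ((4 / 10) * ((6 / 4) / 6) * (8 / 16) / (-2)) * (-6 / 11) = -4869 / 1100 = -4.43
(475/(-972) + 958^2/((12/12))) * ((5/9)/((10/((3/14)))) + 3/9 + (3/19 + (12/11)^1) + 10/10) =2380717.02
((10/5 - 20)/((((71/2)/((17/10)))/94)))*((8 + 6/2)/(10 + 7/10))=-632808/7597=-83.30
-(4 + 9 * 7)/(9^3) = -67/729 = -0.09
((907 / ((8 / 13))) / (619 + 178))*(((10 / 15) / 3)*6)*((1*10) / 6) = 58955 / 14346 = 4.11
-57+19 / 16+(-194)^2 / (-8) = -4760.31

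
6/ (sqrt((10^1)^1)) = 3 *sqrt(10)/ 5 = 1.90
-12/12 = -1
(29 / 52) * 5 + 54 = 2953 / 52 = 56.79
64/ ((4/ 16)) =256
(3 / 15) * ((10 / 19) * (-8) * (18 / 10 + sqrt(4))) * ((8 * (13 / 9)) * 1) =-1664 / 45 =-36.98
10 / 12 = 5 / 6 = 0.83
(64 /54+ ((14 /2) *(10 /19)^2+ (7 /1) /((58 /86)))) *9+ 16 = 4319467 /31407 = 137.53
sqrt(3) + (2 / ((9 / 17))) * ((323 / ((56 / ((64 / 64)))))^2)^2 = 4182.87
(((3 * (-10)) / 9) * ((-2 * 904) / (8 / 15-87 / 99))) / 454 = -38.43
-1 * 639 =-639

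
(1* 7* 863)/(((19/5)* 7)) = 4315/19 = 227.11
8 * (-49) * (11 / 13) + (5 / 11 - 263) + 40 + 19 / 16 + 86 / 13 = -546.43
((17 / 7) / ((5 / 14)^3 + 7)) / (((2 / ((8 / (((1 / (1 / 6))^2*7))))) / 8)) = 0.04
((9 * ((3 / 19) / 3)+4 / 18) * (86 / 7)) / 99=1462 / 16929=0.09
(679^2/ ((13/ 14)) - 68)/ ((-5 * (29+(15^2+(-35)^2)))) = -430246/ 6409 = -67.13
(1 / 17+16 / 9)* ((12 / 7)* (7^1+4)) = 12364 / 357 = 34.63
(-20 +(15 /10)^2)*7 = -497 /4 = -124.25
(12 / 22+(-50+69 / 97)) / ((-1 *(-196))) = -52009 / 209132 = -0.25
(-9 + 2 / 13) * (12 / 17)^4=-2384640 / 1085773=-2.20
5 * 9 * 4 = 180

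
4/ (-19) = -4/ 19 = -0.21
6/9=2/3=0.67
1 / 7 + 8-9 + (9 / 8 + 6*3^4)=27231 / 56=486.27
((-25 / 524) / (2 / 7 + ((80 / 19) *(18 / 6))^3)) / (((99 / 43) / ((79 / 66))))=-0.00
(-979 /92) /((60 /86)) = -42097 /2760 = -15.25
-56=-56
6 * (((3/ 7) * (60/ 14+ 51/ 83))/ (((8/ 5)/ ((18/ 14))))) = 1153035/ 113876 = 10.13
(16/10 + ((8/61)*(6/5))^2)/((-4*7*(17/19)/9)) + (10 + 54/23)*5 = 2224393166/36372775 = 61.16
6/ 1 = 6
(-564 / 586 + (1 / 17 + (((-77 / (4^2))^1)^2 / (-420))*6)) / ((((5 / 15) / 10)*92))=-0.40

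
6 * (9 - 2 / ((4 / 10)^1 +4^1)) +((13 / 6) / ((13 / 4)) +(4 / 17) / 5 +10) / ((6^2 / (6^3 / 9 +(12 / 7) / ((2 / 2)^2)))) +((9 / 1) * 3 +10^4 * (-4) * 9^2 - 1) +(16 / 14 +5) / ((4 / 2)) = -25446268873 / 7854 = -3239912.00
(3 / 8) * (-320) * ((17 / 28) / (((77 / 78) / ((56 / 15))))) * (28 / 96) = -884 / 11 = -80.36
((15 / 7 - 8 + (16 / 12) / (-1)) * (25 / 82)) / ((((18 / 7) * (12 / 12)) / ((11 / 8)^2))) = -456775 / 283392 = -1.61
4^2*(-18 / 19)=-288 / 19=-15.16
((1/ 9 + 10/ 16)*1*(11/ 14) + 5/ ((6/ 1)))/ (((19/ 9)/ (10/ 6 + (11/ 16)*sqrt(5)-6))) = -18499/ 6384 + 15653*sqrt(5)/ 34048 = -1.87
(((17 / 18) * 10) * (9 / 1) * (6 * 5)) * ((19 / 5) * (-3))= -29070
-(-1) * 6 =6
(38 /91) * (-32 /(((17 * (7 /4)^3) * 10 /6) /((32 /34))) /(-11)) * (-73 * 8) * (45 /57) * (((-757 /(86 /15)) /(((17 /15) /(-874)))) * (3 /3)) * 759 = -268283201.60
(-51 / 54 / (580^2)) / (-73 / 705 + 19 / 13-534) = 10387 / 1970630123520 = 0.00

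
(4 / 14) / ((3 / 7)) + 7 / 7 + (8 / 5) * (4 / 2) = 73 / 15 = 4.87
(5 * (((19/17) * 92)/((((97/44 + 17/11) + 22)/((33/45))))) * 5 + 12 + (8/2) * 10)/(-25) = -657716/131325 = -5.01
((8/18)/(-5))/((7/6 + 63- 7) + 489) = -8/49155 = -0.00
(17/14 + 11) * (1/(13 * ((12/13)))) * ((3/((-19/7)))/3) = -3/8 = -0.38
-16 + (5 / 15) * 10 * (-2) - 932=-2864 / 3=-954.67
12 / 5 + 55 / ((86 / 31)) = 9557 / 430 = 22.23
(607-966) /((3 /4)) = -1436 /3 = -478.67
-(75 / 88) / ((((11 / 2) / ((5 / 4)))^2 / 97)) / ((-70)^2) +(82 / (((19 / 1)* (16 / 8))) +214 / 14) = 2766638095 / 158612608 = 17.44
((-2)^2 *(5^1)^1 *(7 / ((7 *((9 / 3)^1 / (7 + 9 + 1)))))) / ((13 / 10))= 3400 / 39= 87.18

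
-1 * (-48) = 48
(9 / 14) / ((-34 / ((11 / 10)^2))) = -1089 / 47600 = -0.02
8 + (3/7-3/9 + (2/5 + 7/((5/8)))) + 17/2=5921/210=28.20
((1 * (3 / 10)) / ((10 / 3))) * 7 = 63 / 100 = 0.63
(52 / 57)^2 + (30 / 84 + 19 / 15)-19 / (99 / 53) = -6434159 / 833910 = -7.72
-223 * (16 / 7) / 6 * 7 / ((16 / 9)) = -669 / 2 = -334.50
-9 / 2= -4.50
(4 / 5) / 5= 4 / 25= 0.16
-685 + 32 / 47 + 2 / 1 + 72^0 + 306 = -17640 / 47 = -375.32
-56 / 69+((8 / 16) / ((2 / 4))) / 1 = 13 / 69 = 0.19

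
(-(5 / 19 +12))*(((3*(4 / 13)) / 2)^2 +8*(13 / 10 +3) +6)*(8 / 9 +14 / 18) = -7996094 / 9633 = -830.07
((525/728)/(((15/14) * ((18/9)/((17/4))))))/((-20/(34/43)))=-2023/35776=-0.06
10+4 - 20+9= 3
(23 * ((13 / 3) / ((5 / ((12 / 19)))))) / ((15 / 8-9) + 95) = 9568 / 66785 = 0.14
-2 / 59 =-0.03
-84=-84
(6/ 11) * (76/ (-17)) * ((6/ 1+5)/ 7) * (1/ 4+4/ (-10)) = 342/ 595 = 0.57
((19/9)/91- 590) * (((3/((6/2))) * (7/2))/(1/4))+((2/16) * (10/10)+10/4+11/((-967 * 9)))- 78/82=-8258.00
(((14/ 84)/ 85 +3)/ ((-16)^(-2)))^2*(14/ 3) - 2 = 537648008186/ 195075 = 2756109.23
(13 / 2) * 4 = 26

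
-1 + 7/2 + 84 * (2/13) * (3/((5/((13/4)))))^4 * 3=11261291/20000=563.06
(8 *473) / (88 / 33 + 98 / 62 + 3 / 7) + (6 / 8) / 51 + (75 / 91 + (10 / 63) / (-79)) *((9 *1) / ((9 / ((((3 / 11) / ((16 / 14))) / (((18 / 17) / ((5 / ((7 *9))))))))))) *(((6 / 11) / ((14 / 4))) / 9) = 92947666889928649 / 114853172552118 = 809.27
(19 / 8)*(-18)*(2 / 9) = -19 / 2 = -9.50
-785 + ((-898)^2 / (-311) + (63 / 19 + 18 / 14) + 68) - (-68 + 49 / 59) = -7902480020 / 2440417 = -3238.17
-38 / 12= -19 / 6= -3.17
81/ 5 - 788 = -3859/ 5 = -771.80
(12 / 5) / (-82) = -6 / 205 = -0.03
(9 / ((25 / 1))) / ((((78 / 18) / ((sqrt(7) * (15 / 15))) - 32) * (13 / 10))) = -36288 / 4182295 - 54 * sqrt(7) / 321715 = -0.01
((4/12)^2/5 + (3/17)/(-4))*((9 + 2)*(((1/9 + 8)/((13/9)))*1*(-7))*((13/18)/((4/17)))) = 376607/12960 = 29.06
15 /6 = 2.50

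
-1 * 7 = -7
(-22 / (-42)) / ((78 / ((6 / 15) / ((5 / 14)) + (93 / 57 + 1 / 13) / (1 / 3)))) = 212113 / 5057325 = 0.04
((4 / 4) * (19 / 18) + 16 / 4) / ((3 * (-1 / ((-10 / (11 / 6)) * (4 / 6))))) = 1820 / 297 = 6.13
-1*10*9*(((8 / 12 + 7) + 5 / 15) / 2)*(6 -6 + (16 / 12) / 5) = -96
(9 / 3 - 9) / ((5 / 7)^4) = -14406 / 625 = -23.05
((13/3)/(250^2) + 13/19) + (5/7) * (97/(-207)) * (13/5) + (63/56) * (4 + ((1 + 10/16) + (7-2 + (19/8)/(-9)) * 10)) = 1635985611941/27531000000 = 59.42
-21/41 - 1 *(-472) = 19331/41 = 471.49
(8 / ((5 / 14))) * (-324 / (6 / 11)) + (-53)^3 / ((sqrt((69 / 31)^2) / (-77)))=1772256563 / 345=5136975.54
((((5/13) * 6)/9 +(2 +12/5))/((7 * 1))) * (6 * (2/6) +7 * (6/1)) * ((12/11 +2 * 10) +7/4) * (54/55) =3285144/5005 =656.37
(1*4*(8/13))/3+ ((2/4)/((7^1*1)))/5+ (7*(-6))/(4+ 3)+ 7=5009/2730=1.83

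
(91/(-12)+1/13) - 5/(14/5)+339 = 360041/1092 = 329.71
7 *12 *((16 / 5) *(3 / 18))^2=1792 / 75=23.89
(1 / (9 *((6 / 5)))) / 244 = 5 / 13176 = 0.00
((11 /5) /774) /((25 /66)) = 0.01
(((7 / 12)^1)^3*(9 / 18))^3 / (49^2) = 16807 / 41278242816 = 0.00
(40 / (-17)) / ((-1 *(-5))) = -8 / 17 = -0.47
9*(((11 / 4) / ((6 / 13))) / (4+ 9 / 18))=143 / 12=11.92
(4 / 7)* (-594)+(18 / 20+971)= 44273 / 70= 632.47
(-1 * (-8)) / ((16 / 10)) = 5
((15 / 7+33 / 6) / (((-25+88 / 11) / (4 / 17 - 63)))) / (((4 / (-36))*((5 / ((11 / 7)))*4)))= -11302731 / 566440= -19.95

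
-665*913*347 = -210679315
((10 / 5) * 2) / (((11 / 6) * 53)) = 24 / 583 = 0.04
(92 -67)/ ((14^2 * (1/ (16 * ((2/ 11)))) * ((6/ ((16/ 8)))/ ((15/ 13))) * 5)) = 200/ 7007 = 0.03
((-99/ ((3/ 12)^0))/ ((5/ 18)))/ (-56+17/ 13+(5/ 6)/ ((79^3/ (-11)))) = 68530448844/ 10516525445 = 6.52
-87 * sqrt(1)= -87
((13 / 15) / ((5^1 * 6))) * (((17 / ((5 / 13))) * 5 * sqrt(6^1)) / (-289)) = -169 * sqrt(6) / 7650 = -0.05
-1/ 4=-0.25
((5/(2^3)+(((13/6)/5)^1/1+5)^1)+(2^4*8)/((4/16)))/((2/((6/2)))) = 62167/80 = 777.09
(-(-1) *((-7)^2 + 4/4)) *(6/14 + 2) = 850/7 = 121.43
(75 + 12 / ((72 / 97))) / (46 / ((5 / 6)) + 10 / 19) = 51965 / 31764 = 1.64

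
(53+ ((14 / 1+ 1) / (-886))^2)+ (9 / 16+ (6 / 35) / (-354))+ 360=2681565660661 / 6484066960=413.56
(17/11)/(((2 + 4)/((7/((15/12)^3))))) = 0.92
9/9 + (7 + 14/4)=23/2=11.50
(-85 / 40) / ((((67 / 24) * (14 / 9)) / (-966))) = 31671 / 67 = 472.70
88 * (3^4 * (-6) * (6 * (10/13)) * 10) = -25660800/13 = -1973907.69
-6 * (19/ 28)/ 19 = -3/ 14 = -0.21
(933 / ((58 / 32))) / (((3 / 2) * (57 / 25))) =248800 / 1653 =150.51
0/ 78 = 0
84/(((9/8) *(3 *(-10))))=-112/45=-2.49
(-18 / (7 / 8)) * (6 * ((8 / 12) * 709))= -408384 / 7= -58340.57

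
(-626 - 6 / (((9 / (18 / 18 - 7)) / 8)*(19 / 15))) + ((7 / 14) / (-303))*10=-600.75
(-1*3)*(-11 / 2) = 33 / 2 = 16.50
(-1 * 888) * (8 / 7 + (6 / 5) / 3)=-47952 / 35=-1370.06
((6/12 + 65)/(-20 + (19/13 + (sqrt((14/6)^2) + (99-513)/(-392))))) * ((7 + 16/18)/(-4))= 5924737/694794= 8.53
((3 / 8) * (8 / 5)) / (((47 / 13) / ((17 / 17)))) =39 / 235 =0.17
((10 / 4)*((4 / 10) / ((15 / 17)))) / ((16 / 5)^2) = 85 / 768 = 0.11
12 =12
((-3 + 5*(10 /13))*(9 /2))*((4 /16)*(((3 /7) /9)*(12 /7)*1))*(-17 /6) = -561 /2548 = -0.22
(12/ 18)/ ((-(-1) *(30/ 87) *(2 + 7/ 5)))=29/ 51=0.57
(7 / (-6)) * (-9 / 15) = 7 / 10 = 0.70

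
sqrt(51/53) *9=9 *sqrt(2703)/53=8.83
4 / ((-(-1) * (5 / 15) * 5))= 12 / 5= 2.40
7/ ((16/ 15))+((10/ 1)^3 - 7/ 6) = 1005.40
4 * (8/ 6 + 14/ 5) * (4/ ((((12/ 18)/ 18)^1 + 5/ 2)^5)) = 151830567936/ 241308622285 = 0.63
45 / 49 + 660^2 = 435600.92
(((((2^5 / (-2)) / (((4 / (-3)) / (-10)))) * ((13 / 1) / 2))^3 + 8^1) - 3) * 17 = -8067383915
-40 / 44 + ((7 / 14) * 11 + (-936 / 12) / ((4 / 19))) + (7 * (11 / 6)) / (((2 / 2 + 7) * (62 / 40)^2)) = -365.24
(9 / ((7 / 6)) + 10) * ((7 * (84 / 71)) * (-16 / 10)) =-83328 / 355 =-234.73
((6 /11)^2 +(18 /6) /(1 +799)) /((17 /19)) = 554097 /1645600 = 0.34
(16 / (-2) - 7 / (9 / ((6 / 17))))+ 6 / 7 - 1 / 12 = -10711 / 1428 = -7.50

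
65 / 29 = 2.24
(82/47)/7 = 82/329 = 0.25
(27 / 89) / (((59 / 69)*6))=621 / 10502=0.06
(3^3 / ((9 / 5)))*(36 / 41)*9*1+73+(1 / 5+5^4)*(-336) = -43024511 / 205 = -209875.66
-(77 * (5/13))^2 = -148225/169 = -877.07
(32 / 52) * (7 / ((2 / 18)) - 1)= 496 / 13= 38.15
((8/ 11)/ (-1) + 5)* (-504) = -23688/ 11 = -2153.45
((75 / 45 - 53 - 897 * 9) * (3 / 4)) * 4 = -24373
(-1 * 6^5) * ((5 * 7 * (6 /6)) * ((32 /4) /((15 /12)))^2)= -55738368 /5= -11147673.60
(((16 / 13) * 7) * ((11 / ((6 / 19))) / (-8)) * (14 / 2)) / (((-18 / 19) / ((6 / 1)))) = 194579 / 117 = 1663.07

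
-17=-17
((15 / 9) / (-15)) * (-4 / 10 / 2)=1 / 45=0.02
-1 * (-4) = 4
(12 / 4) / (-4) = -3 / 4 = -0.75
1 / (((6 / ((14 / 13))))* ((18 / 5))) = 35 / 702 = 0.05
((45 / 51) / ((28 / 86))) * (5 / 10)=645 / 476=1.36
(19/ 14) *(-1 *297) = -5643/ 14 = -403.07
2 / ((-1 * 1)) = -2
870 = 870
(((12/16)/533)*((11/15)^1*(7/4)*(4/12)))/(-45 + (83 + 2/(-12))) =77/4839640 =0.00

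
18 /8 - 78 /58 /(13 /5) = 201 /116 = 1.73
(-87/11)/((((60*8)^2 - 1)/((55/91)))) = -0.00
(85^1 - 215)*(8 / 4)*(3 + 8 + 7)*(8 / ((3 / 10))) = -124800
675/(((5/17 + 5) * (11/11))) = 255/2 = 127.50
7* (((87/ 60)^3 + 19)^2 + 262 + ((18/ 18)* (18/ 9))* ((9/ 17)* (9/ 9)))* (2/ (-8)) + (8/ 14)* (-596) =-1651.67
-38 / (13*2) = -19 / 13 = -1.46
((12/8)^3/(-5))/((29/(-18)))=243/580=0.42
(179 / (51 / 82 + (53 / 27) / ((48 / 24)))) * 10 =396306 / 355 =1116.35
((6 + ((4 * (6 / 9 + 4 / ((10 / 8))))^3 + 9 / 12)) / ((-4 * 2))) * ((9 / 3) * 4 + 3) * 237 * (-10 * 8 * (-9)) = -11859431889 / 10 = -1185943188.90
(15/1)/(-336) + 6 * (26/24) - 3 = 3.46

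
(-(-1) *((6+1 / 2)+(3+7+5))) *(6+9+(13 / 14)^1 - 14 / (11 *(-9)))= 957739 / 2772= 345.50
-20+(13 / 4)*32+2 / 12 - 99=-14.83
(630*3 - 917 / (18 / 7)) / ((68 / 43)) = 1186843 / 1224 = 969.64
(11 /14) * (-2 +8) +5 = 68 /7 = 9.71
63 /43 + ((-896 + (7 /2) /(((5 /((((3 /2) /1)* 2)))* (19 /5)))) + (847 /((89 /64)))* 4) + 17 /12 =1347007471 /872556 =1543.75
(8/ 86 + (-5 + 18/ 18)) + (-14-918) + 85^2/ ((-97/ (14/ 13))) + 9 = -1007.12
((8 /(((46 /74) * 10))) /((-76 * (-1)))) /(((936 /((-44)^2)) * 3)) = 8954 /766935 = 0.01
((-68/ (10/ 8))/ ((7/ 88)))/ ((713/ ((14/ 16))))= -2992/ 3565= -0.84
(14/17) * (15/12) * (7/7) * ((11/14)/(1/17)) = 55/4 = 13.75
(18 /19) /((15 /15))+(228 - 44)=3514 /19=184.95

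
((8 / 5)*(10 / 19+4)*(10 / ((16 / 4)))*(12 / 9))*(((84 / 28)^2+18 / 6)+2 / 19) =316480 / 1083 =292.23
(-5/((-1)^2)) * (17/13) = -85/13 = -6.54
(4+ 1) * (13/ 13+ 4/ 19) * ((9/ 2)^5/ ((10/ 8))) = 1358127/ 152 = 8935.05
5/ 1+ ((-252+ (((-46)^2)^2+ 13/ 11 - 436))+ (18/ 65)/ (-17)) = 54415189982/ 12155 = 4476774.17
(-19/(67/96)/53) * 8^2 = -116736/3551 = -32.87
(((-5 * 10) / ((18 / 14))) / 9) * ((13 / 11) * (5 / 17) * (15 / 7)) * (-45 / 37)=3.91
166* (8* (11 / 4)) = 3652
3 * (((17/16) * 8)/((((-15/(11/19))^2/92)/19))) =94622/1425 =66.40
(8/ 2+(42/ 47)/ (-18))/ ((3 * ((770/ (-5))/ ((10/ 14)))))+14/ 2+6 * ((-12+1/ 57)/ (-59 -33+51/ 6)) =11365021537/ 1446868962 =7.85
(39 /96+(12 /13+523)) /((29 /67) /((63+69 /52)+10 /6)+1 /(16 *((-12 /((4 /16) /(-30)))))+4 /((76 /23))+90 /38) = 146.23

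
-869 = -869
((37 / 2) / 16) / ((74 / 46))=23 / 32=0.72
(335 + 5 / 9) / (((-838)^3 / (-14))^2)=36995 / 194798962083005316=0.00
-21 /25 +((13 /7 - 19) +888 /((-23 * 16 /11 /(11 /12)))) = -1362523 /32200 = -42.31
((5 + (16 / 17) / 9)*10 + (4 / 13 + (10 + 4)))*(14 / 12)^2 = 1592353 / 17901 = 88.95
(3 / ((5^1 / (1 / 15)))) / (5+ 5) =0.00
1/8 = 0.12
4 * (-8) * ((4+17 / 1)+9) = -960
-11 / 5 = -2.20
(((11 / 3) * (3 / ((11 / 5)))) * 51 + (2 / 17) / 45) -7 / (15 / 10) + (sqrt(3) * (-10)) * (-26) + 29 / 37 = 7107944 / 28305 + 260 * sqrt(3) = 701.45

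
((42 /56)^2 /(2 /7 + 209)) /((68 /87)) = 5481 /1593920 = 0.00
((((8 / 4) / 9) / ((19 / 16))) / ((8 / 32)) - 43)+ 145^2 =3588050 / 171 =20982.75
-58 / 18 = -29 / 9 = -3.22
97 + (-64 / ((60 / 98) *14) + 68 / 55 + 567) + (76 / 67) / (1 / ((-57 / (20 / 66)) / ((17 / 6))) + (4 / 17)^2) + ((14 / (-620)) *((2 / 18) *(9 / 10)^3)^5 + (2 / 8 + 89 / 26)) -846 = -91596065176213109716740094523 / 585613618590000000000000000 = -156.41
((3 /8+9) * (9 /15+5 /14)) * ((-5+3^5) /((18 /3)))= 5695 /16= 355.94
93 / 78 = 31 / 26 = 1.19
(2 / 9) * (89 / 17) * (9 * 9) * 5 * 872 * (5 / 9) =3880400 / 17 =228258.82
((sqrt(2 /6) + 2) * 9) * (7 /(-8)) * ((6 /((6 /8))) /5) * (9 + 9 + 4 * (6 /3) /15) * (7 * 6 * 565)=-14282205.07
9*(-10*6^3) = -19440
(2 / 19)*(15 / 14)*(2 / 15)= 2 / 133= 0.02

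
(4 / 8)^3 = 1 / 8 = 0.12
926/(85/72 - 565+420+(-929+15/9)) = -66672/77123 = -0.86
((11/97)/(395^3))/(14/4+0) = 22/41846685125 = 0.00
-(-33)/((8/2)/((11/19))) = 363/76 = 4.78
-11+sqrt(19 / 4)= -11+sqrt(19) / 2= -8.82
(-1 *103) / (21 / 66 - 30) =2266 / 653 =3.47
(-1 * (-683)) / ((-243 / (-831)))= 189191 / 81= 2335.69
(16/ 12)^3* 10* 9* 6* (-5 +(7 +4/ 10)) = 3072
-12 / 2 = -6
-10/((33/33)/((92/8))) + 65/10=-217/2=-108.50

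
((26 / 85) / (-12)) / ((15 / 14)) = -91 / 3825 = -0.02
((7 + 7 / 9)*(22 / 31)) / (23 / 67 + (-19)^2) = 10318 / 675459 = 0.02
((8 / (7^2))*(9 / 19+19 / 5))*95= 464 / 7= 66.29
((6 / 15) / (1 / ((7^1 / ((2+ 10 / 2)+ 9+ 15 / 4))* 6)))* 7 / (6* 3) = 392 / 1185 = 0.33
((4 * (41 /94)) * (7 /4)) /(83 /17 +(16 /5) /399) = 9733605 /15590558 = 0.62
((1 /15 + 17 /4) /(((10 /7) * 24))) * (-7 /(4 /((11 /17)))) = -139601 /979200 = -0.14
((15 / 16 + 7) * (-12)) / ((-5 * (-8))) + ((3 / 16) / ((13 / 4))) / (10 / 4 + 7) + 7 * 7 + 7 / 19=1857173 / 39520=46.99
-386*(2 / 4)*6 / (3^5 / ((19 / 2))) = -3667 / 81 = -45.27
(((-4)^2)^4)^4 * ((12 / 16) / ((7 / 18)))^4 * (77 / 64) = 105309489541053765648384 / 343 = 307024750848553252619.20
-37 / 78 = -0.47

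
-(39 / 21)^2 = -169 / 49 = -3.45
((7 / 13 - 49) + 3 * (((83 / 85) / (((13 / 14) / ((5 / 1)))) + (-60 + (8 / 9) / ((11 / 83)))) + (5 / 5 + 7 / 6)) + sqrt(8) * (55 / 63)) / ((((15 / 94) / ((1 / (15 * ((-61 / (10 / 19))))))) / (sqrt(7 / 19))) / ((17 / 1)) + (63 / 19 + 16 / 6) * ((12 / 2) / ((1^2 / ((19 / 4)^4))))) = -1415431667005888 / 139003208978760867 - 239030580910080 * sqrt(133) / 183993914284886467619 + 109799219200 * sqrt(266) / 9006695104854582331 + 3065141953280 * sqrt(2) / 32077663610483277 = -0.01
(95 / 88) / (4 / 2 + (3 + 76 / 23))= 2185 / 16808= 0.13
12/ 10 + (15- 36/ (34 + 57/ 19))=2817/ 185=15.23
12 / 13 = 0.92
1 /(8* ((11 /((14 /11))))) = 7 /484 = 0.01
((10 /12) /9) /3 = 0.03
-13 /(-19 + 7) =13 /12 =1.08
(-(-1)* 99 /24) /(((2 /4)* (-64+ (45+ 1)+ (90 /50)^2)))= -275 /492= -0.56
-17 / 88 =-0.19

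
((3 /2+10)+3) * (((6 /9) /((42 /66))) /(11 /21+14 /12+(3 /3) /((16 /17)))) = 5.52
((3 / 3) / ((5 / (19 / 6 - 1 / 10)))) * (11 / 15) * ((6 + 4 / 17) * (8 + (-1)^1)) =375452 / 19125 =19.63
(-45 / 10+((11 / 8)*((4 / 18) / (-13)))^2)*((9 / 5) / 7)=-985487 / 851760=-1.16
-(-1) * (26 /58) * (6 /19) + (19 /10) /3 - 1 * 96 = -1574071 /16530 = -95.23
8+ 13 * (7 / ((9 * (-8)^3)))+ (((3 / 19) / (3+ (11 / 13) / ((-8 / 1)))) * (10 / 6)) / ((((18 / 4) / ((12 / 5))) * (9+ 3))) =7.98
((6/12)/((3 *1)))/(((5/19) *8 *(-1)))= -19/240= -0.08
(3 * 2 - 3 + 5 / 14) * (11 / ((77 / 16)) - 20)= -2914 / 49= -59.47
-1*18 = -18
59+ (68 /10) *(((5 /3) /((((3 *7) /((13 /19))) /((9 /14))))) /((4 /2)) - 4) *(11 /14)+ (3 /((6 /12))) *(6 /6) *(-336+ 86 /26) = -3318406381 /1694420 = -1958.43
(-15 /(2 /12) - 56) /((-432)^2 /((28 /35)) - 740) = -73 /116270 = -0.00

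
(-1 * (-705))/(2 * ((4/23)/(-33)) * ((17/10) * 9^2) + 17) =891825/19669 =45.34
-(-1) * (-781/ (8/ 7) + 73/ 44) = -59991/ 88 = -681.72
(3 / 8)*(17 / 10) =51 / 80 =0.64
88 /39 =2.26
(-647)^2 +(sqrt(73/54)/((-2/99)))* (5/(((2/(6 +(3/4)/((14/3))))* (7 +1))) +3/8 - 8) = 56177* sqrt(438)/3584 +418609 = 418937.04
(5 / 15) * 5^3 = 125 / 3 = 41.67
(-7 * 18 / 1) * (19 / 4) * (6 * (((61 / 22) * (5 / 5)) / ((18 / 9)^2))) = -219051 / 88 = -2489.22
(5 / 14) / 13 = 5 / 182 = 0.03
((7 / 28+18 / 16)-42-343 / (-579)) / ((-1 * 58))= 185431 / 268656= 0.69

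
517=517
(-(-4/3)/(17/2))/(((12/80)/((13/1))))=2080/153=13.59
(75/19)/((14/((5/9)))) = 125/798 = 0.16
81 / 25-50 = -1169 / 25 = -46.76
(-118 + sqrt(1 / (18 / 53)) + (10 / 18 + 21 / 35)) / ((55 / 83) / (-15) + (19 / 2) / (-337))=294143036 / 182175 - 27971*sqrt(106) / 12145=1590.91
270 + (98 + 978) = 1346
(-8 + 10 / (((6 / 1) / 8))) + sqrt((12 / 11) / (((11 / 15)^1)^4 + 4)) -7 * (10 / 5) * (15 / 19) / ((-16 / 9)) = 450 * sqrt(7165653) / 2388551 + 5267 / 456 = 12.05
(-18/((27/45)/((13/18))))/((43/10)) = -650/129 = -5.04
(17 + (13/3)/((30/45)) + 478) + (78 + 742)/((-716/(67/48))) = 4295153/8592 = 499.90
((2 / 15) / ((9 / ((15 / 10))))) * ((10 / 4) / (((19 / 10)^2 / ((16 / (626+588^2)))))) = 80 / 112535613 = 0.00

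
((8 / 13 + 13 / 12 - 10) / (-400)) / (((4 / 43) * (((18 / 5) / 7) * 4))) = 77959 / 718848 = 0.11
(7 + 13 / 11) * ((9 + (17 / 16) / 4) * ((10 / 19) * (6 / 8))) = 400275 / 13376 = 29.92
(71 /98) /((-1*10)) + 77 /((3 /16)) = 1207147 /2940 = 410.59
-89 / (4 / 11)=-979 / 4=-244.75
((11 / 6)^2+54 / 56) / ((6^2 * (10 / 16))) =109 / 567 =0.19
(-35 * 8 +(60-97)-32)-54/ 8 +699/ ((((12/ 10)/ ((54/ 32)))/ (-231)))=-7277489/ 32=-227421.53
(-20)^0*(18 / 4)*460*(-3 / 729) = -230 / 27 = -8.52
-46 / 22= -23 / 11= -2.09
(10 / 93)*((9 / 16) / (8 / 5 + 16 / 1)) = 75 / 21824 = 0.00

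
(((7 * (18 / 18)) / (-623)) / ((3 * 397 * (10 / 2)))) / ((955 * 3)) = -1 / 1518435675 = -0.00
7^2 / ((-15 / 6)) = -98 / 5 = -19.60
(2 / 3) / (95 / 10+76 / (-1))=-4 / 399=-0.01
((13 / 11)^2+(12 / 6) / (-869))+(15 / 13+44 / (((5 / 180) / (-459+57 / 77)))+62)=-631367343616 / 869869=-725818.88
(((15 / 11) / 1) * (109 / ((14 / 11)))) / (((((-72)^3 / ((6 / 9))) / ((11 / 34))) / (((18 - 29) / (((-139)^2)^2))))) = 0.00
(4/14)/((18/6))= 2/21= 0.10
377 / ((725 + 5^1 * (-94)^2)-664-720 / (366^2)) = 1402817 / 164620741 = 0.01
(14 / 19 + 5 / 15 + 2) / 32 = 175 / 1824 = 0.10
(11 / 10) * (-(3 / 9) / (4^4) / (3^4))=-11 / 622080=-0.00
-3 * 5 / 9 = -5 / 3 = -1.67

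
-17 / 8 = -2.12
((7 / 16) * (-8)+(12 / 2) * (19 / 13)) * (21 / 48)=959 / 416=2.31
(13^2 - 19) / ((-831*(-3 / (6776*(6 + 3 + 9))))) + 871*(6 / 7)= 15677202 / 1939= 8085.20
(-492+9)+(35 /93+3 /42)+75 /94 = -14740238 /30597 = -481.75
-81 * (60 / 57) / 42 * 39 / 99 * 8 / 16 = -585 / 1463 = -0.40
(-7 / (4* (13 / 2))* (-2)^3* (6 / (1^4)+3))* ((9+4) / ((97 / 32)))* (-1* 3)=-24192 / 97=-249.40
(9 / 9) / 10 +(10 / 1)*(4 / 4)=101 / 10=10.10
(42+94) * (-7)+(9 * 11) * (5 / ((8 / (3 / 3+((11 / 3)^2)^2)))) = 370583 / 36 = 10293.97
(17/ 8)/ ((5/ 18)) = 153/ 20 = 7.65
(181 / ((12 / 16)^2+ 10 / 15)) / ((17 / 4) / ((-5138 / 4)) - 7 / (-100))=743982400 / 336949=2208.00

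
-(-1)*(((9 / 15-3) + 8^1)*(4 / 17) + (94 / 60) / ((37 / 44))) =6002 / 1887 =3.18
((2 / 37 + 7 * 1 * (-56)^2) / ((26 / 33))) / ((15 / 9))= 40205187 / 2405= 16717.33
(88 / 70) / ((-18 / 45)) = -22 / 7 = -3.14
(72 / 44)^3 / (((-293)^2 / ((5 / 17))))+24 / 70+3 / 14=75759748797 / 135975372610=0.56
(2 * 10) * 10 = 200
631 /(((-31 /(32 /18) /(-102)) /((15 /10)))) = 171632 /31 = 5536.52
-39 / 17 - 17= -328 / 17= -19.29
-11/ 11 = -1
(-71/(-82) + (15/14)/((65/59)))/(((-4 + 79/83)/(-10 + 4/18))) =4554376/772317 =5.90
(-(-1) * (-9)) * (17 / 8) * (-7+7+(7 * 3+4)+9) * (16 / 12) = -867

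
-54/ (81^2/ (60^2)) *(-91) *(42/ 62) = 509600/ 279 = 1826.52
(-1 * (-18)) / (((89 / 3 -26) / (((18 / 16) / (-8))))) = -243 / 352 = -0.69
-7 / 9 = -0.78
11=11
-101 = -101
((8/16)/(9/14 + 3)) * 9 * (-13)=-273/17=-16.06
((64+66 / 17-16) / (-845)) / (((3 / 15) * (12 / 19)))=-2793 / 5746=-0.49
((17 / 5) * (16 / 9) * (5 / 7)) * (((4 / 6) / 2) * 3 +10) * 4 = 11968 / 63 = 189.97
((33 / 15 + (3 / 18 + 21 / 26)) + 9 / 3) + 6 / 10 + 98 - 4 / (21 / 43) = 131837 / 1365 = 96.58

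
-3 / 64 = -0.05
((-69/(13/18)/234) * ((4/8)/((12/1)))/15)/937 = -0.00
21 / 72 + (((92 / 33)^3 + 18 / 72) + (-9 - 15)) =-514673 / 287496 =-1.79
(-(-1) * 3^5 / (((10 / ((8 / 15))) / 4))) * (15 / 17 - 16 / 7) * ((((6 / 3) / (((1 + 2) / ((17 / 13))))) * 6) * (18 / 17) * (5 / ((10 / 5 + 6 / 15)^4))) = -60.72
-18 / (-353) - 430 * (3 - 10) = 1062548 / 353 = 3010.05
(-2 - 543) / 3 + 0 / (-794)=-545 / 3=-181.67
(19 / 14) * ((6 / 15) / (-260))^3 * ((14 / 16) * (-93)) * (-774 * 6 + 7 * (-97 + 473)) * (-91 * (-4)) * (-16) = 12443214 / 2640625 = 4.71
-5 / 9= -0.56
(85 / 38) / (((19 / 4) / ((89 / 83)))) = 15130 / 29963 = 0.50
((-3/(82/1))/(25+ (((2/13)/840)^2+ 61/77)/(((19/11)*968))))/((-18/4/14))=2558709753600/562012972139251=0.00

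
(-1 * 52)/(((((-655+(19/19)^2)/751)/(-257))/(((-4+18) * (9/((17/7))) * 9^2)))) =-119502986148/1853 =-64491627.71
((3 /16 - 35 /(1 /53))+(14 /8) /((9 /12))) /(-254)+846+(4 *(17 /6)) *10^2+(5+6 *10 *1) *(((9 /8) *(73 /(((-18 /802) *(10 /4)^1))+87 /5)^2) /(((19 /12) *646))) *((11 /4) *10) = 242530011469123 /74822304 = 3241413.30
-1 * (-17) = 17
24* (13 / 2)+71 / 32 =158.22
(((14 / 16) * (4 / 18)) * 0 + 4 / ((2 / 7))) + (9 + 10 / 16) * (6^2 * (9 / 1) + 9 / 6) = 50351 / 16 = 3146.94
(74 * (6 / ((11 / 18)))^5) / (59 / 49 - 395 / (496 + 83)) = 15423933540750336 / 1192260553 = 12936713.79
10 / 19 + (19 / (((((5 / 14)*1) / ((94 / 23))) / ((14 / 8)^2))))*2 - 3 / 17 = 98960567 / 74290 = 1332.08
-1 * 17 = -17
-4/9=-0.44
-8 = -8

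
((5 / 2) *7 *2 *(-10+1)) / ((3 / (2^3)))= -840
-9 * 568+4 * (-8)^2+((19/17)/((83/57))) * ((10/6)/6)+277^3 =179894687687/8466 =21249077.21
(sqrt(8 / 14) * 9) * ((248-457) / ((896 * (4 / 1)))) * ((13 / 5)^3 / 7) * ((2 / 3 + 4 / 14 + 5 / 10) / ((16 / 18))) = -756257931 * sqrt(7) / 1229312000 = -1.63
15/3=5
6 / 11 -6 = -60 / 11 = -5.45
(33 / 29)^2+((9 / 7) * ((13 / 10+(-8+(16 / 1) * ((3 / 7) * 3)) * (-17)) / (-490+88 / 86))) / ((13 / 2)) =77767313913 / 56319928210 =1.38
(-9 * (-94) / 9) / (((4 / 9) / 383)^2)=558445023 / 8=69805627.88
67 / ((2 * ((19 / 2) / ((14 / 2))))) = 469 / 19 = 24.68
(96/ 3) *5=160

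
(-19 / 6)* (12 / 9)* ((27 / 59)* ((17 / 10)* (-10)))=1938 / 59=32.85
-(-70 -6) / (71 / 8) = 608 / 71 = 8.56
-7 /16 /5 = -7 /80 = -0.09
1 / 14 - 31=-30.93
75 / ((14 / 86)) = 3225 / 7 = 460.71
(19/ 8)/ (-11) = -19/ 88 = -0.22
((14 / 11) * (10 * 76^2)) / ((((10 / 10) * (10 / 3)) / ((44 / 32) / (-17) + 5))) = 20286756 / 187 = 108485.33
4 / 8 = 1 / 2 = 0.50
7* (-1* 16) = -112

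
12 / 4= 3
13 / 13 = 1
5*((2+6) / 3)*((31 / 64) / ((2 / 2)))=155 / 24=6.46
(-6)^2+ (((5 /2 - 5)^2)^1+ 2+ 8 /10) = 901 /20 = 45.05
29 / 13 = 2.23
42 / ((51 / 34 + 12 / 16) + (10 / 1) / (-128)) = 2688 / 139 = 19.34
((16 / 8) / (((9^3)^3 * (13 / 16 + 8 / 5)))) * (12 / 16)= 40 / 24924051459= 0.00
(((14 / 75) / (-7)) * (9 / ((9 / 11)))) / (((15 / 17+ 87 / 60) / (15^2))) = -22440 / 793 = -28.30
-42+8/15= -622/15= -41.47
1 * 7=7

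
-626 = -626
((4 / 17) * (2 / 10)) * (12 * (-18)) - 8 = -1544 / 85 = -18.16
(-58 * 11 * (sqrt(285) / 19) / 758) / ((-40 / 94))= 14993 * sqrt(285) / 144020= 1.76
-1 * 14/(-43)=14/43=0.33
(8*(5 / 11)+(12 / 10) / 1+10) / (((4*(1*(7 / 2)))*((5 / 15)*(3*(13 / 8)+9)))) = 3264 / 14245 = 0.23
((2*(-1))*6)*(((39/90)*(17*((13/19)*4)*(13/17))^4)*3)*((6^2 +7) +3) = -749271507698688/651605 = -1149886062.41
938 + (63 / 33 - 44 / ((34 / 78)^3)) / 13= 897.28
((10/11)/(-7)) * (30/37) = -300/2849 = -0.11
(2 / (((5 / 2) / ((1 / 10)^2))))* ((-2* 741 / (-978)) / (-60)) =-247 / 1222500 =-0.00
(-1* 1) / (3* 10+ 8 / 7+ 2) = -7 / 232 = -0.03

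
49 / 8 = 6.12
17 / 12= 1.42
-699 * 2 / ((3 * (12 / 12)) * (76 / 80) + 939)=-1.48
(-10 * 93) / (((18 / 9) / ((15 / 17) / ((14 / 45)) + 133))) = -15032985 / 238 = -63163.80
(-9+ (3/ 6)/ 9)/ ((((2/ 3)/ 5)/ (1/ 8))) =-805/ 96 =-8.39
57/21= 19/7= 2.71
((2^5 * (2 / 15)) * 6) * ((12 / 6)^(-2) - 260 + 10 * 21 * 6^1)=128032 / 5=25606.40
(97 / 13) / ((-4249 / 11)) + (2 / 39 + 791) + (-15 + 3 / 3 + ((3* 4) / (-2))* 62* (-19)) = 1300008092 / 165711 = 7845.03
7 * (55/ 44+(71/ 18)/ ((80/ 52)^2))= 146993/ 7200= 20.42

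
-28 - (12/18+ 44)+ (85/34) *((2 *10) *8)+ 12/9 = 986/3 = 328.67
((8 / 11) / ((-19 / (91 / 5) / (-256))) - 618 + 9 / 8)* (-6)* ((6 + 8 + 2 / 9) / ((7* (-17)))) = -16759456 / 53295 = -314.47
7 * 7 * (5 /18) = 245 /18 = 13.61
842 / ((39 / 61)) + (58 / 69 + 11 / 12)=1577203 / 1196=1318.73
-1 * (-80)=80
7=7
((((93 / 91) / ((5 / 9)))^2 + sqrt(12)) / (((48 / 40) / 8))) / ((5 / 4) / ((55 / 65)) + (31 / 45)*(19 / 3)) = 1109701296 / 287276171 + 79200*sqrt(3) / 34691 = 7.82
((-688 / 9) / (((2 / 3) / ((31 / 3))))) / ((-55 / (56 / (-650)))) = -298592 / 160875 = -1.86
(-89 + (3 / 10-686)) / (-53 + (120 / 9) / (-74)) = 859917 / 59030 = 14.57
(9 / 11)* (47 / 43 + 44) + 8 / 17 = 300451 / 8041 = 37.36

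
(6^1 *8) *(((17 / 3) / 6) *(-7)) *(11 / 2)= -5236 / 3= -1745.33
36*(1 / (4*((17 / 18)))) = 162 / 17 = 9.53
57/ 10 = 5.70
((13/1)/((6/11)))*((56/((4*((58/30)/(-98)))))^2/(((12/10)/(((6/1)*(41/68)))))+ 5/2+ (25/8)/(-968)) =728404745746145/20130176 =36184718.19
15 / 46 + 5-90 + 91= 291 / 46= 6.33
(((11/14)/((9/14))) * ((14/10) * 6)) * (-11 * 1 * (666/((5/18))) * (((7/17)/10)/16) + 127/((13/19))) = 400723631/331500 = 1208.82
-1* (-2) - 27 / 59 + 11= 12.54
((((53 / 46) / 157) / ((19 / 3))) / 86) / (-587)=-159 / 6927039076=-0.00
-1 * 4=-4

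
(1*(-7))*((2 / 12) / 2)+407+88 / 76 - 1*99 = 70355 / 228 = 308.57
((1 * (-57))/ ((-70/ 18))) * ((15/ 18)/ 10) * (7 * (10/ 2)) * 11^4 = 2503611/ 4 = 625902.75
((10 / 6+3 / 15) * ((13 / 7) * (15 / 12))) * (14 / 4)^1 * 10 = 455 / 3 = 151.67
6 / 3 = 2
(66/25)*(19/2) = 627/25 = 25.08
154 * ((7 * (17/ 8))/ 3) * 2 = 9163/ 6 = 1527.17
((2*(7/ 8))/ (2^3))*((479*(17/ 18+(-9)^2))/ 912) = 4945675/ 525312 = 9.41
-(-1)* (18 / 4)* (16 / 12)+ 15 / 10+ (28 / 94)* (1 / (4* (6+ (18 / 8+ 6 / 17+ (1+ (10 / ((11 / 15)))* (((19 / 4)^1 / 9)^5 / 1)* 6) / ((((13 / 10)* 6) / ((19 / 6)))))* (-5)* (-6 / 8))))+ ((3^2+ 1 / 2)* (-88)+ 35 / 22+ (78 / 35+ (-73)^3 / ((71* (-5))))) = 764133977158420295381 / 2818171133024336705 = 271.15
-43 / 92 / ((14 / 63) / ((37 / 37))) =-387 / 184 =-2.10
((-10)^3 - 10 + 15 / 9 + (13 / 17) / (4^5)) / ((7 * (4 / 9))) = -157977483 / 487424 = -324.11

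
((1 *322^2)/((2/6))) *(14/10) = 2177364/5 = 435472.80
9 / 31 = 0.29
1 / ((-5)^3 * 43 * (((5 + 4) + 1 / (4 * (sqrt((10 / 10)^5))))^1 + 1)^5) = -1024 / 622727080375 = -0.00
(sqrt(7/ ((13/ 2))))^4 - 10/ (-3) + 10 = 7348/ 507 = 14.49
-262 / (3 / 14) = -3668 / 3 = -1222.67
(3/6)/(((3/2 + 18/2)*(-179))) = -1/3759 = -0.00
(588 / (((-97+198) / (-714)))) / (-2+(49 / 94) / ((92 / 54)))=2453.76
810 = 810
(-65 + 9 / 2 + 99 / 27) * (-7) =2387 / 6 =397.83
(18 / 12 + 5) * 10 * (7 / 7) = 65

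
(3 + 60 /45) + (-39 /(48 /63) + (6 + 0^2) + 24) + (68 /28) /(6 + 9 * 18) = -39607 /2352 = -16.84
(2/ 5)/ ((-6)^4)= 1/ 3240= 0.00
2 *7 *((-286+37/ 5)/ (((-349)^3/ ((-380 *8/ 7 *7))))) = -11857216/ 42508549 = -0.28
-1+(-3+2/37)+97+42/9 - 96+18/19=5627/2109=2.67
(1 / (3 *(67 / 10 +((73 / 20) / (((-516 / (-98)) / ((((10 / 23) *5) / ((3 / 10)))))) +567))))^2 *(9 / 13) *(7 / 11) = 13864865175 / 94862726312434223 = 0.00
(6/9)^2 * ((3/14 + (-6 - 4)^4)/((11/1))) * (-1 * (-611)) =171083666/693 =246873.98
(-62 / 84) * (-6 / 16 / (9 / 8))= 31 / 126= 0.25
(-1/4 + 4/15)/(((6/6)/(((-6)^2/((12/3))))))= 3/20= 0.15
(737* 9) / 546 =2211 / 182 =12.15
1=1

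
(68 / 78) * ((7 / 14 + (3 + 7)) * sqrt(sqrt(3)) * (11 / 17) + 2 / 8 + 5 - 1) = 289 / 78 + 77 * 3^(1 / 4) / 13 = 11.50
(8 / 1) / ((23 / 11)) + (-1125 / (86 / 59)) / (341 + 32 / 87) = 91945657 / 58744622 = 1.57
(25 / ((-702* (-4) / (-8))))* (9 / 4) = -25 / 156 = -0.16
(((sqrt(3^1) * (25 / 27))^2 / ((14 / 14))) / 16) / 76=625 / 295488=0.00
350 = 350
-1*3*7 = -21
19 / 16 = 1.19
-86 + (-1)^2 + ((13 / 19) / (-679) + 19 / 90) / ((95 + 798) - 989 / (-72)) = -357951782829 / 4211208925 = -85.00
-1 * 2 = -2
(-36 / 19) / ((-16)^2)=-9 / 1216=-0.01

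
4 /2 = 2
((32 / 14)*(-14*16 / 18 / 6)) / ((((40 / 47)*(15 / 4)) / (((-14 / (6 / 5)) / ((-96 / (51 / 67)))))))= -0.14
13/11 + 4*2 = 101/11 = 9.18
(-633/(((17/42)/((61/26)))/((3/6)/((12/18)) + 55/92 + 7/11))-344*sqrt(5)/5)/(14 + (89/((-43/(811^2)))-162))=14792*sqrt(5)/292717665 + 1944833842/363704951181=0.01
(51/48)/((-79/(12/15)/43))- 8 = -13371/1580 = -8.46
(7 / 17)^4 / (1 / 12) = 28812 / 83521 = 0.34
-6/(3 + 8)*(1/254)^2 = -3/354838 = -0.00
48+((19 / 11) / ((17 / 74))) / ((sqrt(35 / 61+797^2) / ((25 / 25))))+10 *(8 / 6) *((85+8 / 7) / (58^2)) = 48.35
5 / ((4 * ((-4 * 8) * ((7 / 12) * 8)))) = -15 / 1792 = -0.01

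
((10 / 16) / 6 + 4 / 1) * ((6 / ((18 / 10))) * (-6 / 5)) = -197 / 12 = -16.42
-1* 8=-8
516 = 516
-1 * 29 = -29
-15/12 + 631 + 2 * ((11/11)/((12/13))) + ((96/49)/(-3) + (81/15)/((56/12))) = 1859317/2940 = 632.42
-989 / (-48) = 989 / 48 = 20.60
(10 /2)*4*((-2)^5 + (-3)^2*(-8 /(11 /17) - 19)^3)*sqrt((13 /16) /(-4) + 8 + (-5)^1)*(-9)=16632684765*sqrt(179) /2662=83595099.85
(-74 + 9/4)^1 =-287/4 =-71.75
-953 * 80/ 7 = -76240/ 7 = -10891.43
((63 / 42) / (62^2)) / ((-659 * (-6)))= 1 / 10132784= 0.00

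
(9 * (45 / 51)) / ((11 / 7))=945 / 187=5.05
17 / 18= 0.94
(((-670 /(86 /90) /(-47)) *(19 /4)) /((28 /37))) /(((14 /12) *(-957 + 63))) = -10597725 /118042568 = -0.09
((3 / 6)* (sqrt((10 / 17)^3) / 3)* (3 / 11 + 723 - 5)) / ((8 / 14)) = 276535* sqrt(170) / 38148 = 94.52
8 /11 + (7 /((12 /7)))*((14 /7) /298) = 14843 /19668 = 0.75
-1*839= -839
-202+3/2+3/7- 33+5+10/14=-3183/14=-227.36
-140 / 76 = -35 / 19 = -1.84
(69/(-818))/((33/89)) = -2047/8998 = -0.23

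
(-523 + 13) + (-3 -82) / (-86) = -43775 / 86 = -509.01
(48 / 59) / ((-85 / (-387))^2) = 7188912 / 426275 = 16.86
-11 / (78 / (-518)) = 2849 / 39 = 73.05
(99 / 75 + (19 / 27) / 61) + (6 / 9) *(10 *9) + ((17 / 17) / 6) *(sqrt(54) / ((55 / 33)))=3 *sqrt(6) / 10 + 2525326 / 41175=62.07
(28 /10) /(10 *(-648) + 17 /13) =-0.00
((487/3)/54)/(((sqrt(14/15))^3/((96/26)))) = 4870 * sqrt(210)/5733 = 12.31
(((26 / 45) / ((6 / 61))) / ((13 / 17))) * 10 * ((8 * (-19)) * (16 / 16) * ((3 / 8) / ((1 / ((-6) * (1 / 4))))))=19703 / 3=6567.67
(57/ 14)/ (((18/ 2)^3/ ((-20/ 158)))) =-95/ 134379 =-0.00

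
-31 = -31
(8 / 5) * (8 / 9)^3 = 4096 / 3645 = 1.12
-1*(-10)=10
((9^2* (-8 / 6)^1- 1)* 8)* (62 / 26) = -27032 / 13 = -2079.38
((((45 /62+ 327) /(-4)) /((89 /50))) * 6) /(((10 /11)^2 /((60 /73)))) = -110636955 /402814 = -274.66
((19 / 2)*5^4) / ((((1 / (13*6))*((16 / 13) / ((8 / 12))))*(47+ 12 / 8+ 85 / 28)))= 4867.68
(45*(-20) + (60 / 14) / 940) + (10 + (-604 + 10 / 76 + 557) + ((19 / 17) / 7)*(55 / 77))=-696819149 / 743869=-936.75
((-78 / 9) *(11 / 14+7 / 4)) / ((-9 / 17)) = 41.51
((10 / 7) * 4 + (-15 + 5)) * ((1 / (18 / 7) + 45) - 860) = 3491.19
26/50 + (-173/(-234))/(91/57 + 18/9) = 58009/79950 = 0.73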